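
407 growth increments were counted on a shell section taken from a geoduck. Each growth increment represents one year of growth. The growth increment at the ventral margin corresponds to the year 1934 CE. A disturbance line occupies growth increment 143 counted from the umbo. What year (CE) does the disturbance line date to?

1670 CE

The disturbance line sits at growth increment 143 from the umbo, so 407 − 143 = 264 growth increments formed after it.
1934 − 264 = 1670 CE.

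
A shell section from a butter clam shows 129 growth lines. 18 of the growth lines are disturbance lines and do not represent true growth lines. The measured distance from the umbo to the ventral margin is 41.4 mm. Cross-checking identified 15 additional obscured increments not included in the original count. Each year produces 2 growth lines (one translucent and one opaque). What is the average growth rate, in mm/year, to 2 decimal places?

True growth line count = 129 − 18 + 15 = 126.
126 growth lines at 2 per year is 126 / 2 = 63 years.
Mean rate = 41.4 mm / 63 years ≈ 0.66 mm/year.

0.66 mm/year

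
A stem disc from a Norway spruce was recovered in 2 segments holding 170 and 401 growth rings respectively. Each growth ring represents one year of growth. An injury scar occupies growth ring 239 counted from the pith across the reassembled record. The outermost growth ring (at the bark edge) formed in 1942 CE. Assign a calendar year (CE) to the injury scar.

1610 CE

Total growth rings = 170 + 401 = 571.
The injury scar sits at growth ring 239 from the pith, so 571 − 239 = 332 growth rings formed after it.
The growth ring at the bark edge is 1942 CE, so the injury scar dates to 1942 − 332 = 1610 CE.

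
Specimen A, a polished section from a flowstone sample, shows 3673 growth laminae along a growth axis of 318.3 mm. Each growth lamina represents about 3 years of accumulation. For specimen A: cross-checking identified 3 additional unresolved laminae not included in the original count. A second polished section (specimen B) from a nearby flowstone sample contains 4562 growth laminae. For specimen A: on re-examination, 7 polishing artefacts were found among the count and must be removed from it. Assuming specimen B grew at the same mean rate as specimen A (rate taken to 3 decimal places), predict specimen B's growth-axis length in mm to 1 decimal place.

Specimen A: correcting the raw count gives 3673 − 7 + 3 = 3669 true growth laminae.
Specimen A: multiplying by 3 years per growth lamina: 3669 × 3 = 11007 years.
A: Mean rate = 318.3 mm / 11007 years ≈ 0.029 mm per year.
Specimen B: multiplying by 3 years per growth lamina: 4562 × 3 = 13686 years. For B, 0.029 mm/year × 13686 years = 396.9 mm.

396.9 mm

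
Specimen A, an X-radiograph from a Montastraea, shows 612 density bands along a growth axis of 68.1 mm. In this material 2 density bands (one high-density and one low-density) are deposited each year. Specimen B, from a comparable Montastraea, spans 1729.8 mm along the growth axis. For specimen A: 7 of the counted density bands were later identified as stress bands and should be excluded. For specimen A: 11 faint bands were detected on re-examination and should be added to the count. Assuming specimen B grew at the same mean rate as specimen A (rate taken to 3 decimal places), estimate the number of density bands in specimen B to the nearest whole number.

Specimen A: true density band count = 612 − 7 + 11 = 616.
Specimen A: with 2 density bands per year, 616 / 2 = 308 years.
A: 68.1 mm over 308 years gives 68.1 / 308 ≈ 0.221 mm per year.
For B, 1729.8 / 0.221 = 7827.15 years; at 2 density bands per year that is 7827.15 × 2 ≈ 15654 density bands.

15654 density bands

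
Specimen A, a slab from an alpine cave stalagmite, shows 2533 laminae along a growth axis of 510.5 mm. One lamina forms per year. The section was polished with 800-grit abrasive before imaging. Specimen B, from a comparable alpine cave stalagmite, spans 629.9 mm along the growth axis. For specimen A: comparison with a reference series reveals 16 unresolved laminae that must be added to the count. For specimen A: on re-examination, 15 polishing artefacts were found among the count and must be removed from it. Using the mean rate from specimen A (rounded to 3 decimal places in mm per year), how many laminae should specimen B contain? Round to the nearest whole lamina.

Specimen A: true lamina count = 2533 − 15 + 16 = 2534.
A: 510.5 mm over 2534 years gives 510.5 / 2534 ≈ 0.201 mm/year.
For B, 629.9 / 0.201 = 3133.83 years ≈ 3134 laminae.

3134 laminae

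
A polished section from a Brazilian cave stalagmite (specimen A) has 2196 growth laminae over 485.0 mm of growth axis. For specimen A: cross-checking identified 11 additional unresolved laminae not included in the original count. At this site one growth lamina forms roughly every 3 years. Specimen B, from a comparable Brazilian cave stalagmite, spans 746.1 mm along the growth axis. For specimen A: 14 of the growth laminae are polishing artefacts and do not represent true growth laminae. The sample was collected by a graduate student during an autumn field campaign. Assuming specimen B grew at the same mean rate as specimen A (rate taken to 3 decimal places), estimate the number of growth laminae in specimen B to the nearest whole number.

Specimen A: adjusted count: 2196 − 14 + 11 = 2193 growth laminae.
Specimen A: multiplying by 3 years per growth lamina: 2193 × 3 = 6579 years.
A: Extension rate ≈ 485.0 / 6579 = 0.074 mm/yr.
Specimen B: 746.1 mm / 0.074 mm per year = 10082.43 years; at 3 years per growth lamina that is 10082.43 / 3 ≈ 3361 growth laminae.

3361 growth laminae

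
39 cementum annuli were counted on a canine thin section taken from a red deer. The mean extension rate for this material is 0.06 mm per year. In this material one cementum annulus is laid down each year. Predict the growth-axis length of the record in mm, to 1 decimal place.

39 years of growth are recorded.
Length ≈ 0.06 × 39 = 2.3 mm.

2.3 mm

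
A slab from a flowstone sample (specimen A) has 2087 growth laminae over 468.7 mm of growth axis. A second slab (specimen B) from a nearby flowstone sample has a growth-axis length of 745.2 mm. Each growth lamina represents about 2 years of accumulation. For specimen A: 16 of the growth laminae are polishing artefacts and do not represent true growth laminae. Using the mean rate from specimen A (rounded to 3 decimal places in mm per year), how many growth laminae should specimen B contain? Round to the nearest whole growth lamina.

Specimen A: true growth lamina count = 2087 − 16 = 2071.
Specimen A: 2071 growth laminae at 2 years each span 2071 × 2 = 4142 years.
A: 468.7 mm over 4142 years gives 468.7 / 4142 ≈ 0.113 mm/yr.
B spans 745.2 / 0.113 = 6594.69 years; at 2 years per growth lamina that is 6594.69 / 2 ≈ 3297 growth laminae.

3297 growth laminae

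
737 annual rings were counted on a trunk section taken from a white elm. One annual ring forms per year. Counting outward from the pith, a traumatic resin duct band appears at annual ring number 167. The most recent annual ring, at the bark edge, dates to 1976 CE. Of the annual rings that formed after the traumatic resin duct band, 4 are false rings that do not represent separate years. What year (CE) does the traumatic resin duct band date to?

1410 CE

737 − 167 = 570 annual rings lie beyond the traumatic resin duct band toward the bark edge.
Excluding 4 false annual rings: 570 − 4 = 566.
The annual ring at the bark edge is 1976 CE, so the traumatic resin duct band dates to 1976 − 566 = 1410 CE.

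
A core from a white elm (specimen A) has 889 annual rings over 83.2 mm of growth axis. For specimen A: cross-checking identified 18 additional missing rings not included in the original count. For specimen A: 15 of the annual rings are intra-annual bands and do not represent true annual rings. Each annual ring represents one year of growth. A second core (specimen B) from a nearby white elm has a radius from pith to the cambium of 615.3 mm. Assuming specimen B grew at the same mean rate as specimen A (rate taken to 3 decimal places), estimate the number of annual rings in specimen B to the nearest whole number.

Specimen A: correcting the raw count gives 889 − 15 + 18 = 892 true annual rings.
A: Extension rate ≈ 83.2 / 892 = 0.093 mm/year.
B spans 615.3 / 0.093 = 6616.13 years ≈ 6616 annual rings.

6616 annual rings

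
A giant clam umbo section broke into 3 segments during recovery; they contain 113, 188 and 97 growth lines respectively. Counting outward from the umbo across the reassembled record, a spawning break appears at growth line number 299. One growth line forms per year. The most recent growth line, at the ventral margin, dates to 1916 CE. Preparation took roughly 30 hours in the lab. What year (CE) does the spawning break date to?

Total growth lines = 113 + 188 + 97 = 398.
The spawning break sits at growth line 299 from the umbo, so 398 − 299 = 99 growth lines formed after it.
1916 − 99 = 1817 CE.

1817 CE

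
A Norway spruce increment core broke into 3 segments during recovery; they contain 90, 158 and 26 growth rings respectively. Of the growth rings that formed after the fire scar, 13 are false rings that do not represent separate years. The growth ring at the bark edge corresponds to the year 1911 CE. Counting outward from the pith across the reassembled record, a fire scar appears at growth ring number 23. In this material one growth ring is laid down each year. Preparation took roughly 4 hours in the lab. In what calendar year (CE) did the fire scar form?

Total growth rings = 90 + 158 + 26 = 274.
Between growth ring 23 and the bark edge there are 274 − 23 = 251 growth rings.
251 − 13 false = 238 true growth rings after the fire scar.
The growth ring at the bark edge is 1911 CE, so the fire scar dates to 1911 − 238 = 1673 CE.

1673 CE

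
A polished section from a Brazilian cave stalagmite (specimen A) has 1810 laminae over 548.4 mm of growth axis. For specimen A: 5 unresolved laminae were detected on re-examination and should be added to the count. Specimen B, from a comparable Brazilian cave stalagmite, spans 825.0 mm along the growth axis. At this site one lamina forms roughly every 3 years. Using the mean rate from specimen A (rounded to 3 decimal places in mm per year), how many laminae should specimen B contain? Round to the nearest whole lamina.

Specimen A: after corrections the count is 1810 + 5 = 1815 laminae.
Specimen A: at 3 years per lamina, 1815 × 3 = 5445 years.
A: Extension rate ≈ 548.4 / 5445 = 0.101 mm per year.
For B, 825.0 / 0.101 = 8168.32 years; at 3 years per lamina that is 8168.32 / 3 ≈ 2723 laminae.

2723 laminae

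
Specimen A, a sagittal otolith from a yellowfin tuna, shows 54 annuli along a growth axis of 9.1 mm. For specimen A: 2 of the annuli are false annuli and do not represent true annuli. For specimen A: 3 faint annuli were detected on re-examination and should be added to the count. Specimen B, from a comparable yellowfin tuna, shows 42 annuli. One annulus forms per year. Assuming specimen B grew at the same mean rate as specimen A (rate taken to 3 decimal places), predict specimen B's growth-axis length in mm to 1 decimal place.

6.9 mm

Specimen A: adjusted count: 54 − 2 + 3 = 55 annuli.
A: Extension rate ≈ 9.1 / 55 = 0.165 mm/yr.
Length of B = 0.165 × 42 = 6.9 mm.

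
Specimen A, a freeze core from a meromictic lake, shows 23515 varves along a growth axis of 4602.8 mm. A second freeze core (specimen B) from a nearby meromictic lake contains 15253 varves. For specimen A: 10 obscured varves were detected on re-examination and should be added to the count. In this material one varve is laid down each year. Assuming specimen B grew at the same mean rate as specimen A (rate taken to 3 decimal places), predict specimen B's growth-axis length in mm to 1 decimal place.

2989.6 mm

Specimen A: true varve count = 23515 + 10 = 23525.
A: 4602.8 mm over 23525 years gives 4602.8 / 23525 ≈ 0.196 mm/yr.
For B, 0.196 mm/year × 15253 years = 2989.6 mm.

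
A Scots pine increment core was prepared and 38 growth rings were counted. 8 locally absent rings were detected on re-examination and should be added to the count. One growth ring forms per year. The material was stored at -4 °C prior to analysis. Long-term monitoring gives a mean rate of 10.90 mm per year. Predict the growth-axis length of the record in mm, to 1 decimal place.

501.4 mm

Adjusted count: 38 + 8 = 46 growth rings.
Length ≈ 10.90 × 46 = 501.4 mm.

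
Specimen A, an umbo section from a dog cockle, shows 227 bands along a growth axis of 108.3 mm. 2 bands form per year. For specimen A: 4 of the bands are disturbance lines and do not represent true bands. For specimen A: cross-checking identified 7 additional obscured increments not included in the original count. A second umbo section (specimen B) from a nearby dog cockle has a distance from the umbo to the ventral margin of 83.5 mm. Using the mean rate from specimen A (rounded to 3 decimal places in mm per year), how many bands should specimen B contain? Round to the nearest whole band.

Specimen A: true band count = 227 − 4 + 7 = 230.
Specimen A: dividing by 2 bands per year: 230 / 2 = 115 years.
A: Mean rate = 108.3 mm / 115 years ≈ 0.942 mm/year.
B spans 83.5 / 0.942 = 88.64 years; at 2 bands per year that is 88.64 × 2 ≈ 177 bands.

177 bands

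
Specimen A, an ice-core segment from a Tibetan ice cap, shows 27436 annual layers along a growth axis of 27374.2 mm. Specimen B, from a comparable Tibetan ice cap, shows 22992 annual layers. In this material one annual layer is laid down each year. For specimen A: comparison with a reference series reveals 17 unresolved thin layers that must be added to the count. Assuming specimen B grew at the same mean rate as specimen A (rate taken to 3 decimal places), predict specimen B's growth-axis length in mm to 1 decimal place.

Specimen A: true annual layer count = 27436 + 17 = 27453.
A: Extension rate ≈ 27374.2 / 27453 = 0.997 mm/yr.
Length of B = 0.997 × 22992 = 22923.0 mm.

22923.0 mm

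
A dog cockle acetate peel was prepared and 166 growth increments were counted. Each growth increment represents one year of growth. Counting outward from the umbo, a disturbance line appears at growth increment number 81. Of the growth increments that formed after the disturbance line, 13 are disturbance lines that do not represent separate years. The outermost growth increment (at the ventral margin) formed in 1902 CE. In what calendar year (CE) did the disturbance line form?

166 − 81 = 85 growth increments lie beyond the disturbance line toward the ventral margin.
Removing the 13 false growth increments leaves 85 − 13 = 72 true growth increments beyond the disturbance line.
The growth increment at the ventral margin is 1902 CE, so the disturbance line dates to 1902 − 72 = 1830 CE.

1830 CE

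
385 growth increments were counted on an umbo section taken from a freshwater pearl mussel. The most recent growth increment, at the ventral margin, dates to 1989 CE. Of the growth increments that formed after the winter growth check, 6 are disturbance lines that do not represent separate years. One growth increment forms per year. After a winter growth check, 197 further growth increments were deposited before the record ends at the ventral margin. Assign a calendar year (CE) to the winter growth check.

197 growth increments post-date the winter growth check.
Excluding 6 false growth increments: 197 − 6 = 191.
The growth increment at the ventral margin is 1989 CE, so the winter growth check dates to 1989 − 191 = 1798 CE.

1798 CE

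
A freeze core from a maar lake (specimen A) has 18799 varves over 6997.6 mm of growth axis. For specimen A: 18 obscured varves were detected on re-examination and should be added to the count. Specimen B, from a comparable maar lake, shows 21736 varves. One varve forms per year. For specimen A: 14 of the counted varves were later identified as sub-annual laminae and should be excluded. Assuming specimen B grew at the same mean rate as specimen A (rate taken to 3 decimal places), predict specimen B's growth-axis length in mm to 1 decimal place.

8085.8 mm

Specimen A: after corrections the count is 18799 − 14 + 18 = 18803 varves.
A: Mean rate = 6997.6 mm / 18803 years ≈ 0.372 mm/yr.
For B, 0.372 mm/year × 21736 years = 8085.8 mm.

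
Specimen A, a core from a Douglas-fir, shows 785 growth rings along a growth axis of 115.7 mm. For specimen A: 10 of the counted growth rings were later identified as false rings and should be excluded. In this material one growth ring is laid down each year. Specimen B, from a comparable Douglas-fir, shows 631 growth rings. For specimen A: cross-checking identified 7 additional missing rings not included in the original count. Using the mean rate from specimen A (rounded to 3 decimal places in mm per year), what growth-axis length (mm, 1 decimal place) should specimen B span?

Specimen A: true growth ring count = 785 − 10 + 7 = 782.
A: Extension rate ≈ 115.7 / 782 = 0.148 mm per year.
For B, 0.148 mm/year × 631 years = 93.4 mm.

93.4 mm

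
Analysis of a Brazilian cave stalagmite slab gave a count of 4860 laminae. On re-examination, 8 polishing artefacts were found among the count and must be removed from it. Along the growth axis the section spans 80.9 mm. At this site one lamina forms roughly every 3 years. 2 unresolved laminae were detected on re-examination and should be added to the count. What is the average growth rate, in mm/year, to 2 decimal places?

Correcting the raw count gives 4860 − 8 + 2 = 4854 true laminae.
Multiplying by 3 years per lamina: 4854 × 3 = 14562 years.
Extension rate ≈ 80.9 / 14562 = 0.01 mm/year.

0.01 mm/year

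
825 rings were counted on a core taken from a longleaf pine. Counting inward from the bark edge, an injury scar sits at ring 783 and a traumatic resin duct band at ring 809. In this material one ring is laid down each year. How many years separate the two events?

26 years

809 − 783 = 26 rings lie between the two events.
One ring per year makes the interval 26 years.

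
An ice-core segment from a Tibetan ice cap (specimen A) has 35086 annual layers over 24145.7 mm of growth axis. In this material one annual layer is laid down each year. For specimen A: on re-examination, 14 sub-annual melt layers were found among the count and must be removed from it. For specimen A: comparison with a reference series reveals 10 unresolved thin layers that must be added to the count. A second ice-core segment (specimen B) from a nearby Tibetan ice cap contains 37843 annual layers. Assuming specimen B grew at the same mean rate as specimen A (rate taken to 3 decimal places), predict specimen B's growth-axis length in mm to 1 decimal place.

Specimen A: true annual layer count = 35086 − 14 + 10 = 35082.
A: 24145.7 mm over 35082 years gives 24145.7 / 35082 ≈ 0.688 mm per year.
B's length ≈ 0.688 × 37843 = 26036.0 mm.

26036.0 mm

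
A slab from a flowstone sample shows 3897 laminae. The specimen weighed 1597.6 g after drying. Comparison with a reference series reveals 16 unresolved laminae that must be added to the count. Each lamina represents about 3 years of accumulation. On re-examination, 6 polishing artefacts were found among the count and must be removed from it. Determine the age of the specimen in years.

True lamina count = 3897 − 6 + 16 = 3907.
3907 laminae at 3 years each span 3907 × 3 = 11721 years.

11721 years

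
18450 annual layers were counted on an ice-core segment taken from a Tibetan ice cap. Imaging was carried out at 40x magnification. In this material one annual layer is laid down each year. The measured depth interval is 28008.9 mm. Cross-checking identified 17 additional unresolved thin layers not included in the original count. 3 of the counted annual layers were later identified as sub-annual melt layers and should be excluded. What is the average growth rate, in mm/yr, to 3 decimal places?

1.517 mm/yr

Correcting the raw count gives 18450 − 3 + 17 = 18464 true annual layers.
28008.9 mm over 18464 years gives 28008.9 / 18464 ≈ 1.517 mm/yr.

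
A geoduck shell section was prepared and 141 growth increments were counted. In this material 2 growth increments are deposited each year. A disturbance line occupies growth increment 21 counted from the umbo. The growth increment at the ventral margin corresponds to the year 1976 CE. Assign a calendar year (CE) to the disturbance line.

141 − 21 = 120 growth increments lie beyond the disturbance line toward the ventral margin.
120 growth increments at 2 per year is 120 / 2 = 60 years.
Counting back 60 years from 1976 CE places the disturbance line in 1976 − 60 = 1916 CE.

1916 CE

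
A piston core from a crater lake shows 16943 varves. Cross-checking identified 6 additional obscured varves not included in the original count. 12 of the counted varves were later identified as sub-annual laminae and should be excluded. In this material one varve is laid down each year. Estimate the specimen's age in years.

16937 yr

After corrections the count is 16943 − 12 + 6 = 16937 varves.
One varve per year makes the duration 16937 years.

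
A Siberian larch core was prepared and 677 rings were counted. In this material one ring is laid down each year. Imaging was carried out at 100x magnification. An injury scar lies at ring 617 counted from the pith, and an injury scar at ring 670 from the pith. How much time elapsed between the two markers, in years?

Separation: 670 − 617 = 53 rings.
One ring per year makes the interval 53 years.

53 years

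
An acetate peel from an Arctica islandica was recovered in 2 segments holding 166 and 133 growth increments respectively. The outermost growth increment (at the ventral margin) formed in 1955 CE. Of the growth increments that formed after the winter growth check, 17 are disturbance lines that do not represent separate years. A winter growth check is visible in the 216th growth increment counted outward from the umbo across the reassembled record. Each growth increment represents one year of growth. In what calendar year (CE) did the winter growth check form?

Total growth increments = 166 + 133 = 299.
The winter growth check sits at growth increment 216 from the umbo, so 299 − 216 = 83 growth increments formed after it.
Removing the 17 false growth increments leaves 83 − 17 = 66 true growth increments beyond the winter growth check.
Counting back 66 years from 1955 CE places the winter growth check in 1955 − 66 = 1889 CE.

1889 CE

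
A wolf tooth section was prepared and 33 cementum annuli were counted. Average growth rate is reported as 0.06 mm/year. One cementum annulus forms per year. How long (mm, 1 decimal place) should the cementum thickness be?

33 years of growth are recorded.
33 years at 0.06 mm/year gives 0.06 × 33 = 2.0 mm.

2.0 mm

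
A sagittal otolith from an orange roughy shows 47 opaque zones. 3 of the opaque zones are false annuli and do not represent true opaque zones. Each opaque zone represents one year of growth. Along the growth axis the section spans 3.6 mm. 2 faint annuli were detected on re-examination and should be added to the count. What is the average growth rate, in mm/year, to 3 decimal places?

True opaque zone count = 47 − 3 + 2 = 46.
Extension rate ≈ 3.6 / 46 = 0.078 mm/year.

0.078 mm/year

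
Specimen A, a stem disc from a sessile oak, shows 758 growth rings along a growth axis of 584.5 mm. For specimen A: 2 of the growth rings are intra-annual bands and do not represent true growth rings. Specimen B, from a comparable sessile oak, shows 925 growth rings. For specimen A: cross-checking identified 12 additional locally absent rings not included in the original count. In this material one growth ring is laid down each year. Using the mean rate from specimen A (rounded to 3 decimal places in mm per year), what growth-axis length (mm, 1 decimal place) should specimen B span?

Specimen A: correcting the raw count gives 758 − 2 + 12 = 768 true growth rings.
A: Extension rate ≈ 584.5 / 768 = 0.761 mm per year.
Length of B = 0.761 × 925 = 703.9 mm.

703.9 mm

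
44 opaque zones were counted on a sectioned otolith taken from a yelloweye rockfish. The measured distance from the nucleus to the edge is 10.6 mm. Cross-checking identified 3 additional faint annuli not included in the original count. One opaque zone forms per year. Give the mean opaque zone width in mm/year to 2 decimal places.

0.23 mm/year

Adjusted count: 44 + 3 = 47 opaque zones.
Mean rate = 10.6 mm / 47 years ≈ 0.23 mm/year.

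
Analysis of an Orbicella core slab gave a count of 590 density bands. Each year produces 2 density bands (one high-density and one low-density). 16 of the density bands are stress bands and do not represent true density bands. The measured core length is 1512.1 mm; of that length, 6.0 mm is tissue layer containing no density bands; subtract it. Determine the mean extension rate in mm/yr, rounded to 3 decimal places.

5.248 mm/yr

True density band count = 590 − 16 = 574.
Dividing by 2 density bands per year: 574 / 2 = 287 years.
Net length = 1512.1 − 6.0 = 1506.1 mm.
1506.1 mm over 287 years gives 1506.1 / 287 ≈ 5.248 mm/yr.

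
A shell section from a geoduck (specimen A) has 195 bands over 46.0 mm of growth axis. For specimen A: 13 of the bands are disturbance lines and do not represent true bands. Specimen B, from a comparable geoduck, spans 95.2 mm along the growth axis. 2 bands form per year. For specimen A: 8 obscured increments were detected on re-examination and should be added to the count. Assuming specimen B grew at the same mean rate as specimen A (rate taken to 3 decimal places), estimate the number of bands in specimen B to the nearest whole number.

393 bands

Specimen A: correcting the raw count gives 195 − 13 + 8 = 190 true bands.
Specimen A: 190 bands at 2 per year is 190 / 2 = 95 years.
A: Mean rate = 46.0 mm / 95 years ≈ 0.484 mm/year.
For B, 95.2 / 0.484 = 196.69 years; at 2 bands per year that is 196.69 × 2 ≈ 393 bands.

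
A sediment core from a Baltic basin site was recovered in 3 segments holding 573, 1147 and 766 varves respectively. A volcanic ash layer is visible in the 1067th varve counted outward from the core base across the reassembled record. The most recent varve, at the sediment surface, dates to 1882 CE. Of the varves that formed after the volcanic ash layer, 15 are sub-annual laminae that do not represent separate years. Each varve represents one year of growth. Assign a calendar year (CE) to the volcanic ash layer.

478 CE

Total varves = 573 + 1147 + 766 = 2486.
Between varve 1067 and the sediment surface there are 2486 − 1067 = 1419 varves.
Excluding 15 false varves: 1419 − 15 = 1404.
The varve at the sediment surface is 1882 CE, so the volcanic ash layer dates to 1882 − 1404 = 478 CE.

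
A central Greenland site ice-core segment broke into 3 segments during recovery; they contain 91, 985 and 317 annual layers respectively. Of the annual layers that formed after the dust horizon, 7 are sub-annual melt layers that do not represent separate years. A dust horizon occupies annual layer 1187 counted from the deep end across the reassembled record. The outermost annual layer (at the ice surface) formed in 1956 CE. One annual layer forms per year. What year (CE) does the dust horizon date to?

1757 CE

Total annual layers = 91 + 985 + 317 = 1393.
1393 − 1187 = 206 annual layers lie beyond the dust horizon toward the ice surface.
Excluding 7 false annual layers: 206 − 7 = 199.
The annual layer at the ice surface is 1956 CE, so the dust horizon dates to 1956 − 199 = 1757 CE.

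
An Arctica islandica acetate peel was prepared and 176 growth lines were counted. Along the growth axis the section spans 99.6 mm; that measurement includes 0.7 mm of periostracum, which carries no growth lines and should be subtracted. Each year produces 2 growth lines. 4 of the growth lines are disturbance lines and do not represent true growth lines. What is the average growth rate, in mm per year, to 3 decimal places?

1.150 mm per year

Correcting the raw count gives 176 − 4 = 172 true growth lines.
With 2 growth lines per year, 172 / 2 = 86 years.
Removing the 0.7 mm offcut leaves 99.6 − 0.7 = 98.9 mm.
Extension rate ≈ 98.9 / 86 = 1.150 mm per year.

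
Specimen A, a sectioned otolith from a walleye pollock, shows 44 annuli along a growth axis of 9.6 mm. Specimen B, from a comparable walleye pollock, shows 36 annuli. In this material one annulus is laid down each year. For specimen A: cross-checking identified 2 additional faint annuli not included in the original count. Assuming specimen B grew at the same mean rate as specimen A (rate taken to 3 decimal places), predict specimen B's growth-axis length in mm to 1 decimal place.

7.5 mm

Specimen A: adjusted count: 44 + 2 = 46 annuli.
A: Mean rate = 9.6 mm / 46 years ≈ 0.209 mm/yr.
For B, 0.209 mm/year × 36 years = 7.5 mm.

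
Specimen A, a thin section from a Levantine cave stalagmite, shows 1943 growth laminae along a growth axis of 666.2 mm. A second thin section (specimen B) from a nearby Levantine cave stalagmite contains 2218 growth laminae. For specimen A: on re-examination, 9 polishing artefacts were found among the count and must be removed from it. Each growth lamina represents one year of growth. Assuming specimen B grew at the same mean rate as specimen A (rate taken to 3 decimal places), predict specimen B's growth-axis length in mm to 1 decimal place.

Specimen A: after corrections the count is 1943 − 9 = 1934 growth laminae.
A: Extension rate ≈ 666.2 / 1934 = 0.344 mm per year.
B's length ≈ 0.344 × 2218 = 763.0 mm.

763.0 mm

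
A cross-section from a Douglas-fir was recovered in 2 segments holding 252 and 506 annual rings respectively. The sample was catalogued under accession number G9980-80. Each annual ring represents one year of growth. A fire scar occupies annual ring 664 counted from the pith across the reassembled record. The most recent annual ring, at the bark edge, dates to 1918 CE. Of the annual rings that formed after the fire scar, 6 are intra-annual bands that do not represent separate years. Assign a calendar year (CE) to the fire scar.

Total annual rings = 252 + 506 = 758.
Between annual ring 664 and the bark edge there are 758 − 664 = 94 annual rings.
94 − 6 false = 88 true annual rings after the fire scar.
The annual ring at the bark edge is 1918 CE, so the fire scar dates to 1918 − 88 = 1830 CE.

1830 CE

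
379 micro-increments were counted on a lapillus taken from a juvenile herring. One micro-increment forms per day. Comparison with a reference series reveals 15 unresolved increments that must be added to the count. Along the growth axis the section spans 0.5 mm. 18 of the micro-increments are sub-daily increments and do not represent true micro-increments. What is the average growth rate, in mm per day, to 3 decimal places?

0.001 mm per day

After corrections the count is 379 − 18 + 15 = 376 micro-increments.
0.5 mm over 376 days gives 0.5 / 376 ≈ 0.001 mm per day.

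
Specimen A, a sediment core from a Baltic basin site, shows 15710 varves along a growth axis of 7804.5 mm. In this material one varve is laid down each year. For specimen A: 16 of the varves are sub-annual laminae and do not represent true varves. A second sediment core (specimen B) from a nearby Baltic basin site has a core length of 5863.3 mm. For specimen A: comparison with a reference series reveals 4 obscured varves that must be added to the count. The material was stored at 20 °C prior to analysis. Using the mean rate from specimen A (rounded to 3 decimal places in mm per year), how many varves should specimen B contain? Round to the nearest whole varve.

11797 varves

Specimen A: correcting the raw count gives 15710 − 16 + 4 = 15698 true varves.
A: Extension rate ≈ 7804.5 / 15698 = 0.497 mm per year.
Specimen B: 5863.3 mm / 0.497 mm per year = 11797.38 years ≈ 11797 varves.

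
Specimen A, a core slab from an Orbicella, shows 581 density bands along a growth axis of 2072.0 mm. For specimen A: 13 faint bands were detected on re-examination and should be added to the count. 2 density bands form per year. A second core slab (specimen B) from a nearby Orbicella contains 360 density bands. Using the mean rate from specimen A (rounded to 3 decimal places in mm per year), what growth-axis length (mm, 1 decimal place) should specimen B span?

1255.7 mm

Specimen A: after corrections the count is 581 + 13 = 594 density bands.
Specimen A: with 2 density bands per year, 594 / 2 = 297 years.
A: 2072.0 mm over 297 years gives 2072.0 / 297 ≈ 6.976 mm per year.
Specimen B: dividing by 2 density bands per year: 360 / 2 = 180 years. For B, 6.976 mm/year × 180 years = 1255.7 mm.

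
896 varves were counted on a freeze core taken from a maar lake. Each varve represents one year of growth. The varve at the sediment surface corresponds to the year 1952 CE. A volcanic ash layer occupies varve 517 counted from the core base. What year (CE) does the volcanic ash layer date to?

1573 CE

896 − 517 = 379 varves lie beyond the volcanic ash layer toward the sediment surface.
Counting back 379 years from 1952 CE places the volcanic ash layer in 1952 − 379 = 1573 CE.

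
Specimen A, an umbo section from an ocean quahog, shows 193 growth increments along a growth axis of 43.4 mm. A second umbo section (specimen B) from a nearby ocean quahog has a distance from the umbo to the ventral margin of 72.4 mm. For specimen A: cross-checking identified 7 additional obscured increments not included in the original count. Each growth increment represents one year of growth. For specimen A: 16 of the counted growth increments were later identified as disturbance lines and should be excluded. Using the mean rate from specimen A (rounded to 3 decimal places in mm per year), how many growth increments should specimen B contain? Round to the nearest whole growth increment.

307 growth increments

Specimen A: true growth increment count = 193 − 16 + 7 = 184.
A: 43.4 mm over 184 years gives 43.4 / 184 ≈ 0.236 mm per year.
Specimen B: 72.4 mm / 0.236 mm per year = 306.78 years ≈ 307 growth increments.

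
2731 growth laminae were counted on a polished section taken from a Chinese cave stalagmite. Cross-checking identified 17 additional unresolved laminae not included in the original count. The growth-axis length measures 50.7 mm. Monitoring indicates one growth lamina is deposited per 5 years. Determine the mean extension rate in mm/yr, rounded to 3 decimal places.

0.004 mm/yr

True growth lamina count = 2731 + 17 = 2748.
Multiplying by 5 years per growth lamina: 2748 × 5 = 13740 years.
Extension rate ≈ 50.7 / 13740 = 0.004 mm/yr.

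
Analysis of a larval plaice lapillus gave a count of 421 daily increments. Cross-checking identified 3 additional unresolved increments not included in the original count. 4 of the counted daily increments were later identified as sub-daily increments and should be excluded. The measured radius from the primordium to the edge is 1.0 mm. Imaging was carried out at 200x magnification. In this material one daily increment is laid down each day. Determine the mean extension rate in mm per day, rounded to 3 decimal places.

After corrections the count is 421 − 4 + 3 = 420 daily increments.
1.0 mm over 420 days gives 1.0 / 420 ≈ 0.002 mm per day.

0.002 mm per day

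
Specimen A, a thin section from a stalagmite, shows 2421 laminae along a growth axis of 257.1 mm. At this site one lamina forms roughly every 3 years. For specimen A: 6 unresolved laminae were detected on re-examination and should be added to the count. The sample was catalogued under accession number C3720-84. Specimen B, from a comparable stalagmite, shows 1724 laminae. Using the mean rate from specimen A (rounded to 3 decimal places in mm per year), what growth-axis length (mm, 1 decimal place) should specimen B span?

Specimen A: true lamina count = 2421 + 6 = 2427.
Specimen A: multiplying by 3 years per lamina: 2427 × 3 = 7281 years.
A: 257.1 mm over 7281 years gives 257.1 / 7281 ≈ 0.035 mm per year.
Specimen B: 1724 laminae at 3 years each span 1724 × 3 = 5172 years. B's length ≈ 0.035 × 5172 = 181.0 mm.

181.0 mm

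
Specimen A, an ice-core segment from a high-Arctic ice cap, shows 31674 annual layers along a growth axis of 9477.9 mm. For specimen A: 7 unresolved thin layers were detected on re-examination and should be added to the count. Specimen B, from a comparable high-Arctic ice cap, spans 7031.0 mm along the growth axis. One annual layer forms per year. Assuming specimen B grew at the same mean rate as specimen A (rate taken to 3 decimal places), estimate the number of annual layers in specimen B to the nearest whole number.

23515 annual layers

Specimen A: adjusted count: 31674 + 7 = 31681 annual layers.
A: 9477.9 mm over 31681 years gives 9477.9 / 31681 ≈ 0.299 mm/year.
For B, 7031.0 / 0.299 = 23515.05 years ≈ 23515 annual layers.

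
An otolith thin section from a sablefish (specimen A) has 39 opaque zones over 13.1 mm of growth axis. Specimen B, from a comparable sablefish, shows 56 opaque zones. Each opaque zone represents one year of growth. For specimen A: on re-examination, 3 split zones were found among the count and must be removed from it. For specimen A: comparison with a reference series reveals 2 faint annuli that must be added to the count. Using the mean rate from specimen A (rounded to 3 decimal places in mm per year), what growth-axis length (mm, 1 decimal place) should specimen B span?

19.3 mm

Specimen A: correcting the raw count gives 39 − 3 + 2 = 38 true opaque zones.
A: 13.1 mm over 38 years gives 13.1 / 38 ≈ 0.345 mm per year.
Length of B = 0.345 × 56 = 19.3 mm.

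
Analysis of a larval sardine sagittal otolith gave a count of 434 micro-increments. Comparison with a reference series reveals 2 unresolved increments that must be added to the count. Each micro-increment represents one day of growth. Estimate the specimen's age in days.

436 days

True micro-increment count = 434 + 2 = 436.
One micro-increment per day makes the duration 436 days.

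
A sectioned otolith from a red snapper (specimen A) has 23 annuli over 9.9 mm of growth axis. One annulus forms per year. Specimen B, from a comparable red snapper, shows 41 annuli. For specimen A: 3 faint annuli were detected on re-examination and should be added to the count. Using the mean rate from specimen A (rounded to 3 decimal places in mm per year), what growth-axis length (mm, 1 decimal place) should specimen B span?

Specimen A: adjusted count: 23 + 3 = 26 annuli.
A: Extension rate ≈ 9.9 / 26 = 0.381 mm/yr.
B's length ≈ 0.381 × 41 = 15.6 mm.

15.6 mm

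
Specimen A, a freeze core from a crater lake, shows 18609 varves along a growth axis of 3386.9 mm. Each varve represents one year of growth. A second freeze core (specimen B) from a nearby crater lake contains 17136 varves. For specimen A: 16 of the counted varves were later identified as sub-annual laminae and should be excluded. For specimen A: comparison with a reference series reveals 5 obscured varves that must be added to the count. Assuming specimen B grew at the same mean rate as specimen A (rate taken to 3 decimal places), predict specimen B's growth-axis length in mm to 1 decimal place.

Specimen A: after corrections the count is 18609 − 16 + 5 = 18598 varves.
A: 3386.9 mm over 18598 years gives 3386.9 / 18598 ≈ 0.182 mm/yr.
B's length ≈ 0.182 × 17136 = 3118.8 mm.

3118.8 mm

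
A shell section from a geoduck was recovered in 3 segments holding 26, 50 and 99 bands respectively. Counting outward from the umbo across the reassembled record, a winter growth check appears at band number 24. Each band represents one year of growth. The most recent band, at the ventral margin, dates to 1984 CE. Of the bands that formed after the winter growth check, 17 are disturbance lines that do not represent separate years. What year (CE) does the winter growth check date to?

Total bands = 26 + 50 + 99 = 175.
The winter growth check sits at band 24 from the umbo, so 175 − 24 = 151 bands formed after it.
Removing the 17 false bands leaves 151 − 17 = 134 true bands beyond the winter growth check.
Counting back 134 years from 1984 CE places the winter growth check in 1984 − 134 = 1850 CE.

1850 CE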